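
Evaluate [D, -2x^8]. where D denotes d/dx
- 16 x^{7}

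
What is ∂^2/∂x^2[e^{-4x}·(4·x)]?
32 \left(2 x - 1\right) e^{- 4 x}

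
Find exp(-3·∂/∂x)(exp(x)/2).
\frac{e^{x - 3}}{2}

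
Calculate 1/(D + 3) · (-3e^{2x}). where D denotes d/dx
- \frac{3 e^{2 x}}{5}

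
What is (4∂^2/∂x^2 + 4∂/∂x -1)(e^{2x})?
23 e^{2 x}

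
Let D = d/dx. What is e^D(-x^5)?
- x^{5} - 5 x^{4} - 10 x^{3} - 10 x^{2} - 5 x - 1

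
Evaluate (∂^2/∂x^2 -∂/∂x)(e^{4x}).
12 e^{4 x}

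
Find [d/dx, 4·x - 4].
4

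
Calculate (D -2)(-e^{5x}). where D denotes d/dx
- 3 e^{5 x}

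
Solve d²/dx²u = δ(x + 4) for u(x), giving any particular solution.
\frac{|x + 4|}{2}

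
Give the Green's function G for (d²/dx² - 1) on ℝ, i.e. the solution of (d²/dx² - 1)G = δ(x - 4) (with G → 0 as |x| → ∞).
-\frac{e^{-|x - 4|}}{2}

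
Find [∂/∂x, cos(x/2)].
- \frac{\sin{\left(\frac{x}{2} \right)}}{2}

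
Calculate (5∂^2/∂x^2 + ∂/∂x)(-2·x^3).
6 x \left(- x - 10\right)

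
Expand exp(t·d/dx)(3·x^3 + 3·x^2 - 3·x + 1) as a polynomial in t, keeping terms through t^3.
3 t^{3} + t^{2} \left(9 x + 3\right) + 3 t \left(3 x^{2} + 2 x - 1\right) + 3 x^{3} + 3 x^{2} - 3 x + 1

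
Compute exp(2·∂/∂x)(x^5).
x^{5} + 10 x^{4} + 40 x^{3} + 80 x^{2} + 80 x + 32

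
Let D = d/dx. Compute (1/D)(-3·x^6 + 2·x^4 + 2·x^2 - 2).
- \frac{3 x^{7}}{7} + \frac{2 x^{5}}{5} + \frac{2 x^{3}}{3} - 2 x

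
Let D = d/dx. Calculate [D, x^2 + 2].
2 x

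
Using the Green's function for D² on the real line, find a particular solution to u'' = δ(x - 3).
\frac{|x - 3|}{2}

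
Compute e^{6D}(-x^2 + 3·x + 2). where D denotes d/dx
- x^{2} - 9 x - 16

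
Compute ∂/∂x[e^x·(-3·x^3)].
3 x^{2} \left(- x - 3\right) e^{x}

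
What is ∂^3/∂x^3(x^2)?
0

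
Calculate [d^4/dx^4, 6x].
24\frac{d^{3}}{dx^{3}}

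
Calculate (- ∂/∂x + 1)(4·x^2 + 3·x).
4 x^{2} - 5 x - 3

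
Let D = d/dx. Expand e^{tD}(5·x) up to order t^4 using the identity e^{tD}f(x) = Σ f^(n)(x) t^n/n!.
5 t + 5 x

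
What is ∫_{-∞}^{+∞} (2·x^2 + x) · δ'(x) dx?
-1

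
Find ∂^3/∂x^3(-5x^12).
- 6600 x^{9}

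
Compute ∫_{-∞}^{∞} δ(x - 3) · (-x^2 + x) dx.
-6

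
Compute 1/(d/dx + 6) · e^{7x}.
\frac{e^{7 x}}{13}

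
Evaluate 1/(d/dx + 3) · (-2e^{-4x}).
2 e^{- 4 x}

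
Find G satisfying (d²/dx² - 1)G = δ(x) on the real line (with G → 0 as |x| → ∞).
-\frac{e^{-|x|}}{2}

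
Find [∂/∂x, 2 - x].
-1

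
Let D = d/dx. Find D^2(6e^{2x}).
24 e^{2 x}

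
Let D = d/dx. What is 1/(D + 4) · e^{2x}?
\frac{e^{2 x}}{6}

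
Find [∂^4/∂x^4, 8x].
32\frac{d^{3}}{dx^{3}}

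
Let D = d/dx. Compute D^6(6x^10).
907200 x^{4}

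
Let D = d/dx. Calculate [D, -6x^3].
- 18 x^{2}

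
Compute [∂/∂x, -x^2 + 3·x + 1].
3 - 2 x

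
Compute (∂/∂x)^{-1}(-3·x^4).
- \frac{3 x^{5}}{5}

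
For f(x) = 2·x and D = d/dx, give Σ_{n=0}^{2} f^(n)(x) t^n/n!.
2 t + 2 x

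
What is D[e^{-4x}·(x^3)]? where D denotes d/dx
x^{2} \left(3 - 4 x\right) e^{- 4 x}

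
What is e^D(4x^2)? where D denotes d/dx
4 x^{2} + 8 x + 4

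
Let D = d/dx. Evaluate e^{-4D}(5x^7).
5 x^{7} - 140 x^{6} + 1680 x^{5} - 11200 x^{4} + 44800 x^{3} - 107520 x^{2} + 143360 x - 81920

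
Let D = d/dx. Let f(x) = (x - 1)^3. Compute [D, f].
3 \left(x - 1\right)^{2}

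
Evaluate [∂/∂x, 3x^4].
12 x^{3}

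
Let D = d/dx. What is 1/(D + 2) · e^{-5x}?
- \frac{e^{- 5 x}}{3}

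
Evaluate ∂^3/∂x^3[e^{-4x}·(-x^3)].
2 \left(32 x^{3} - 72 x^{2} + 36 x - 3\right) e^{- 4 x}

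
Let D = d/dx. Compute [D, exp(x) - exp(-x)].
2 \cosh{\left(x \right)}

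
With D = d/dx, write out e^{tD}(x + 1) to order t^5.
t + x + 1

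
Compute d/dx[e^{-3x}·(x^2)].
x \left(2 - 3 x\right) e^{- 3 x}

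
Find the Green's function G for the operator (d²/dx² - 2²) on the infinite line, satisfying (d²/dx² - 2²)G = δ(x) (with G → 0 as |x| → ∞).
-\frac{e^{-2|x|}}{4}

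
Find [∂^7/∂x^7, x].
7\frac{d^{6}}{dx^{6}}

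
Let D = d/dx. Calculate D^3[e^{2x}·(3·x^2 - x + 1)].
\left(24 x^{2} + 64 x + 32\right) e^{2 x}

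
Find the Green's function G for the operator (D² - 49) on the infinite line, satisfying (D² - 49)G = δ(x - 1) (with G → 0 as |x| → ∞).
-\frac{e^{-7|x - 1|}}{14}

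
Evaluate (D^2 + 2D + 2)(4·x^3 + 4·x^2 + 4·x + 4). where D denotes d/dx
8 x^{3} + 32 x^{2} + 48 x + 24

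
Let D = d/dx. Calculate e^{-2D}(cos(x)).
\cos{\left(x - 2 \right)}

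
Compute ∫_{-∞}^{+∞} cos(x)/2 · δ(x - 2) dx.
\frac{\cos{\left(2 \right)}}{2}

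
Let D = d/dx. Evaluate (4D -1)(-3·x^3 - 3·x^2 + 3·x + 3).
3 x^{3} - 33 x^{2} - 27 x + 9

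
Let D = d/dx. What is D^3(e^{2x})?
8 e^{2 x}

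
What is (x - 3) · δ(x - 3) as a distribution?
0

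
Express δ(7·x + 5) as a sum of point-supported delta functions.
\frac{\delta(x + 5/7)}{7}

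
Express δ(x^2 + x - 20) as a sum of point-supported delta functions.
\frac{\delta(x + 5) + \delta(x - 4)}{9}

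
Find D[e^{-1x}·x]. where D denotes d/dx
\left(1 - x\right) e^{- x}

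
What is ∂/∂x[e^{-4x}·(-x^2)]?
2 x \left(2 x - 1\right) e^{- 4 x}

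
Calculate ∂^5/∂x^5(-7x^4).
0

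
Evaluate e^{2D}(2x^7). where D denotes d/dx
2 x^{7} + 28 x^{6} + 168 x^{5} + 560 x^{4} + 1120 x^{3} + 1344 x^{2} + 896 x + 256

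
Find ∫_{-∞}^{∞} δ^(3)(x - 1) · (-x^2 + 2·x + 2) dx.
0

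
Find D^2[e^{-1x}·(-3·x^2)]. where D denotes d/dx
3 \left(- x^{2} + 4 x - 2\right) e^{- x}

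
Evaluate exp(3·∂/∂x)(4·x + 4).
4 x + 16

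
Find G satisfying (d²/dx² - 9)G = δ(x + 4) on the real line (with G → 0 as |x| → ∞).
-\frac{e^{-3|x + 4|}}{6}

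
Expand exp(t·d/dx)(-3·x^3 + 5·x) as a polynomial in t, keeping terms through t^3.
- 3 t^{3} - 9 t^{2} x - t \left(9 x^{2} - 5\right) - 3 x^{3} + 5 x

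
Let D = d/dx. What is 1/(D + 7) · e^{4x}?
\frac{e^{4 x}}{11}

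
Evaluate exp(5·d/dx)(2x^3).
2 x^{3} + 30 x^{2} + 150 x + 250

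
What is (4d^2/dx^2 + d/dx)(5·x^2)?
10 x + 40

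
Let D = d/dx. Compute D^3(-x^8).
- 336 x^{5}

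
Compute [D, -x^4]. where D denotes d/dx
- 4 x^{3}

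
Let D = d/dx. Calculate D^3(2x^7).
420 x^{4}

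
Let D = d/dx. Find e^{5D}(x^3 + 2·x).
x^{3} + 15 x^{2} + 77 x + 135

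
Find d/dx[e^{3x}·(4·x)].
\left(12 x + 4\right) e^{3 x}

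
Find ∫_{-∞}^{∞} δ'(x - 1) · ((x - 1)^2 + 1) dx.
0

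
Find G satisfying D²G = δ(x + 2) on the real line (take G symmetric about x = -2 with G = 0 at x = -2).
\frac{|x + 2|}{2}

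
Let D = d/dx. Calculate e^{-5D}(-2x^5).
- 2 x^{5} + 50 x^{4} - 500 x^{3} + 2500 x^{2} - 6250 x + 6250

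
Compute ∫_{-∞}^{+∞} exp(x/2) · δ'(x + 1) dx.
- \frac{1}{2 e^{\frac{1}{2}}}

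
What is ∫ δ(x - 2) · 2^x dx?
4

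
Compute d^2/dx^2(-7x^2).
-14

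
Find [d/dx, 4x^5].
20 x^{4}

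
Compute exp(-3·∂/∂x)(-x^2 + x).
- x^{2} + 7 x - 12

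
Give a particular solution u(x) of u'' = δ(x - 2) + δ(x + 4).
\frac{|x - 2|}{2} + \frac{|x + 4|}{2}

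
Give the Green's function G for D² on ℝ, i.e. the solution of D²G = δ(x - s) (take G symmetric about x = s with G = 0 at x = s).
\frac{|x - s|}{2}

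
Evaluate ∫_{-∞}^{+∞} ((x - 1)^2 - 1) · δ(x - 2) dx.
0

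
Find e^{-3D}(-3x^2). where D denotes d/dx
- 3 x^{2} + 18 x - 27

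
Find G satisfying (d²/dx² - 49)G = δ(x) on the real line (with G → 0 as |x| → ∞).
-\frac{e^{-7|x|}}{14}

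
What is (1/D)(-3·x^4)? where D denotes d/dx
- \frac{3 x^{5}}{5}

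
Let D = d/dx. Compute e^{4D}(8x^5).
8 x^{5} + 160 x^{4} + 1280 x^{3} + 5120 x^{2} + 10240 x + 8192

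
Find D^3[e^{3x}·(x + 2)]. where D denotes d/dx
27 \left(x + 3\right) e^{3 x}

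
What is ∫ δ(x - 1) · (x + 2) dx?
3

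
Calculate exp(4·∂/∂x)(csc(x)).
\csc{\left(x + 4 \right)}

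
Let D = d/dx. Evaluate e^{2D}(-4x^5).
- 4 x^{5} - 40 x^{4} - 160 x^{3} - 320 x^{2} - 320 x - 128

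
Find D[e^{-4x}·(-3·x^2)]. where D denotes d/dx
6 x \left(2 x - 1\right) e^{- 4 x}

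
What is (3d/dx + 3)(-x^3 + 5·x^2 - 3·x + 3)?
3 x \left(- x^{2} + 2 x + 7\right)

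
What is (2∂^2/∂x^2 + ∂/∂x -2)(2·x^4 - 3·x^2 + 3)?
- 4 x^{4} + 8 x^{3} + 54 x^{2} - 6 x - 18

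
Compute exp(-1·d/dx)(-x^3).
- x^{3} + 3 x^{2} - 3 x + 1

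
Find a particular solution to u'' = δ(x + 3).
\frac{|x + 3|}{2}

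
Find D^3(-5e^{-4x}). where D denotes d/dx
320 e^{- 4 x}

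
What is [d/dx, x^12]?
12 x^{11}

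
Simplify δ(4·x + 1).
\frac{\delta(x + 1/4)}{4}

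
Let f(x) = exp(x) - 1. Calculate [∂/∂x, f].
e^{x}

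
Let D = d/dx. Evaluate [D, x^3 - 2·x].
3 x^{2} - 2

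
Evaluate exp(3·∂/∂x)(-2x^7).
- 2 x^{7} - 42 x^{6} - 378 x^{5} - 1890 x^{4} - 5670 x^{3} - 10206 x^{2} - 10206 x - 4374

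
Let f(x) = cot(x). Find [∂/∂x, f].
- \frac{1}{\sin^{2}{\left(x \right)}}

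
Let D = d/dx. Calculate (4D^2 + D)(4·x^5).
20 x^{3} \left(x + 16\right)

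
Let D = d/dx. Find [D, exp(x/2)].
\frac{e^{\frac{x}{2}}}{2}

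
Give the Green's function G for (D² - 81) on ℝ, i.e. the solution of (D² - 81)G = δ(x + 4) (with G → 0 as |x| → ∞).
-\frac{e^{-9|x + 4|}}{18}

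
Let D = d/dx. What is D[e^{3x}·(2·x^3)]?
6 x^{2} \left(x + 1\right) e^{3 x}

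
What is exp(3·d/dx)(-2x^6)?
- 2 x^{6} - 36 x^{5} - 270 x^{4} - 1080 x^{3} - 2430 x^{2} - 2916 x - 1458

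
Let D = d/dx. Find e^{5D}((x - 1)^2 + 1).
x^{2} + 8 x + 17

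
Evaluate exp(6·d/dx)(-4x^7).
- 4 x^{7} - 168 x^{6} - 3024 x^{5} - 30240 x^{4} - 181440 x^{3} - 653184 x^{2} - 1306368 x - 1119744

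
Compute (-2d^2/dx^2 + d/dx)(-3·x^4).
12 x^{2} \left(6 - x\right)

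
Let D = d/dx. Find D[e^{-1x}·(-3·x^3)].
3 x^{2} \left(x - 3\right) e^{- x}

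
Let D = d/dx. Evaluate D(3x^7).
21 x^{6}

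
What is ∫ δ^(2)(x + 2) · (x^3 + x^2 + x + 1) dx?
-10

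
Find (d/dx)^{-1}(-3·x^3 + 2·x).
- \frac{3 x^{4}}{4} + x^{2}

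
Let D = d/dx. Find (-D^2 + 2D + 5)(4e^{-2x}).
- 12 e^{- 2 x}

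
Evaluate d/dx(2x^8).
16 x^{7}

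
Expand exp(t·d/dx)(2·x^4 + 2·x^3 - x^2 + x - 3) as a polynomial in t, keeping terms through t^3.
t^{3} \left(8 x + 2\right) + t^{2} \left(12 x^{2} + 6 x - 1\right) + t \left(8 x^{3} + 6 x^{2} - 2 x + 1\right) + 2 x^{4} + 2 x^{3} - x^{2} + x - 3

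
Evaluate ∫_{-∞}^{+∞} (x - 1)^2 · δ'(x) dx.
2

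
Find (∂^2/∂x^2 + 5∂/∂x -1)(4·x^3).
4 x \left(- x^{2} + 15 x + 6\right)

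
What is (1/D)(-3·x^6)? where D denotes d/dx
- \frac{3 x^{7}}{7}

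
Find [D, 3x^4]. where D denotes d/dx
12 x^{3}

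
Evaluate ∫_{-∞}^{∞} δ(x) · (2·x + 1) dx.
1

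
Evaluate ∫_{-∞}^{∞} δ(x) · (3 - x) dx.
3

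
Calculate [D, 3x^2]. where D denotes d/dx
6 x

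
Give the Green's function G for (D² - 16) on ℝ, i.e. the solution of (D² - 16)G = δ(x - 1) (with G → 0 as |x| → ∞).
-\frac{e^{-4|x - 1|}}{8}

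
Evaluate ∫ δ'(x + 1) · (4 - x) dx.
1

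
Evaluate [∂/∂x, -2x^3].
- 6 x^{2}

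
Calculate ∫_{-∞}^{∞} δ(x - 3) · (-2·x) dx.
-6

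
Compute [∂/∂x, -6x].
-6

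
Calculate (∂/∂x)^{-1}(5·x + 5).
\frac{5 x^{2}}{2} + 5 x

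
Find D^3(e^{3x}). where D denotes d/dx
27 e^{3 x}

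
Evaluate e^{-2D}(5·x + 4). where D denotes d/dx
5 x - 6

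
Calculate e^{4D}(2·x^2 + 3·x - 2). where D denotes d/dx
2 x^{2} + 19 x + 42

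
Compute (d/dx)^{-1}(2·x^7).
\frac{x^{8}}{4}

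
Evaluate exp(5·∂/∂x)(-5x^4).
- 5 x^{4} - 100 x^{3} - 750 x^{2} - 2500 x - 3125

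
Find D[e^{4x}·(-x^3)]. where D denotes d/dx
x^{2} \left(- 4 x - 3\right) e^{4 x}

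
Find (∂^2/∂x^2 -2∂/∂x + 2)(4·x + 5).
8 x + 2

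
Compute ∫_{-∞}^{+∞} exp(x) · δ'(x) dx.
-1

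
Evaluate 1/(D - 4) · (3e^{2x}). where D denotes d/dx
- \frac{3 e^{2 x}}{2}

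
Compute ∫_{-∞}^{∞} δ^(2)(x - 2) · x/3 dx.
0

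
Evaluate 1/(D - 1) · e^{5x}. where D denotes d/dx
\frac{e^{5 x}}{4}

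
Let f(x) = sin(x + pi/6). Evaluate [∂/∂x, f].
\cos{\left(x + \frac{\pi}{6} \right)}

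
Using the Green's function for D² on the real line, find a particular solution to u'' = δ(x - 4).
\frac{|x - 4|}{2}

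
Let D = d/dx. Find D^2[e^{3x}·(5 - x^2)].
\left(- 9 x^{2} - 12 x + 43\right) e^{3 x}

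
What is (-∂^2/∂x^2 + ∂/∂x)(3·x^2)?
6 x - 6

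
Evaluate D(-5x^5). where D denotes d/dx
- 25 x^{4}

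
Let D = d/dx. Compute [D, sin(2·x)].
2 \cos{\left(2 x \right)}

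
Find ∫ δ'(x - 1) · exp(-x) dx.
e^{-1}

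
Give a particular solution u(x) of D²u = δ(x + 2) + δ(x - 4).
\frac{|x + 2|}{2} + \frac{|x - 4|}{2}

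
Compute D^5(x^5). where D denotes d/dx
120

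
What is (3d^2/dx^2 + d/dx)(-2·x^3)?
6 x \left(- x - 6\right)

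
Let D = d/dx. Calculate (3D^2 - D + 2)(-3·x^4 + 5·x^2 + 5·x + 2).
- 6 x^{4} + 12 x^{3} - 98 x^{2} + 29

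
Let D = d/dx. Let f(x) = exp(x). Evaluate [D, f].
e^{x}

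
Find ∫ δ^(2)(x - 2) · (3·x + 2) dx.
0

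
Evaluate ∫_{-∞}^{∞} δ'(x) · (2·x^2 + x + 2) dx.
-1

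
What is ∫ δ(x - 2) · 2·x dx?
4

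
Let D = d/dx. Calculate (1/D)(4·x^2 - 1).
\frac{4 x^{3}}{3} - x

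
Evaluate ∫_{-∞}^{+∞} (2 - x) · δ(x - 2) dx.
0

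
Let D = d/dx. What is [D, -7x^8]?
- 56 x^{7}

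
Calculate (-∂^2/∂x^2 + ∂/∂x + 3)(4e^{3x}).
- 12 e^{3 x}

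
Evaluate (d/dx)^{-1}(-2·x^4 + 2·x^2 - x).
- \frac{2 x^{5}}{5} + \frac{2 x^{3}}{3} - \frac{x^{2}}{2}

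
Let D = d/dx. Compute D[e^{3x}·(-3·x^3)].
9 x^{2} \left(- x - 1\right) e^{3 x}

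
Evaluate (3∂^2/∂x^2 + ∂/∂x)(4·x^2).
8 x + 24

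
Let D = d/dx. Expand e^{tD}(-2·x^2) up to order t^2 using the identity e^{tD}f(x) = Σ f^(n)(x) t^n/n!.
- 2 t^{2} - 4 t x - 2 x^{2}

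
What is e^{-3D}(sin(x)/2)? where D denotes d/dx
\frac{\sin{\left(x - 3 \right)}}{2}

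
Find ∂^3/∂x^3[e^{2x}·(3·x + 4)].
\left(24 x + 68\right) e^{2 x}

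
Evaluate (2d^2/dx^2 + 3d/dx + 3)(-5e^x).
- 40 e^{x}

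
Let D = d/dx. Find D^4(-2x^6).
- 720 x^{2}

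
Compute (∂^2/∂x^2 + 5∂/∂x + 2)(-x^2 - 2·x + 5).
- 2 x^{2} - 14 x - 2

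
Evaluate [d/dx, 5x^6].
30 x^{5}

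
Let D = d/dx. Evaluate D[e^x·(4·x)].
4 \left(x + 1\right) e^{x}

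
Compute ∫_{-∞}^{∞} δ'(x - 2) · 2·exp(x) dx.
- 2 e^{2}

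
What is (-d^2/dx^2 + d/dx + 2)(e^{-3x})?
- 10 e^{- 3 x}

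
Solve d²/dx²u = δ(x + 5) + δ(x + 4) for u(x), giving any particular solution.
\frac{|x + 5|}{2} + \frac{|x + 4|}{2}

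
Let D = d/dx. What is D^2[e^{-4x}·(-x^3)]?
2 x \left(- 8 x^{2} + 12 x - 3\right) e^{- 4 x}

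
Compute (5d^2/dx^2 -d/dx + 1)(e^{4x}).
77 e^{4 x}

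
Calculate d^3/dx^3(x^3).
6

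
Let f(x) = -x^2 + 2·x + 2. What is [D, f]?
2 - 2 x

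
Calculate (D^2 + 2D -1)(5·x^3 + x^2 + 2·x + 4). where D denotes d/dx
- 5 x^{3} + 29 x^{2} + 32 x + 2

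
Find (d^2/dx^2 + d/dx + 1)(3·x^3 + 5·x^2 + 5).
3 x^{3} + 14 x^{2} + 28 x + 15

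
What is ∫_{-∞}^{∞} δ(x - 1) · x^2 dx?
1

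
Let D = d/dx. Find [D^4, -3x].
-12D^{3}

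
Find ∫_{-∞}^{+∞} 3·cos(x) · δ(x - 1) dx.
3 \cos{\left(1 \right)}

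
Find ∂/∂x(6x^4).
24 x^{3}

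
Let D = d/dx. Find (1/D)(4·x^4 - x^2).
\frac{4 x^{5}}{5} - \frac{x^{3}}{3}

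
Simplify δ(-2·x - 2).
\frac{\delta(x + 1)}{2}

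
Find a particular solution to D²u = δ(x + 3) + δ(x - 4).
\frac{|x + 3|}{2} + \frac{|x - 4|}{2}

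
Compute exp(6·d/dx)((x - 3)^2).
x^{2} + 6 x + 9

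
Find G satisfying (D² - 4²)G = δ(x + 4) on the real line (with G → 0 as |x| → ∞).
-\frac{e^{-4|x + 4|}}{8}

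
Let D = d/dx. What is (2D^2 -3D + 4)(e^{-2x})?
18 e^{- 2 x}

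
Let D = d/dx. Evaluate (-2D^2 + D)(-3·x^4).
12 x^{2} \left(6 - x\right)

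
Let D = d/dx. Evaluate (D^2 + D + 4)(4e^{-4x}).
64 e^{- 4 x}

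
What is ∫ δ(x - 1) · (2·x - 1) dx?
1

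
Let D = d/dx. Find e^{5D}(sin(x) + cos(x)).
\sqrt{2} \sin{\left(x + \frac{\pi}{4} + 5 \right)}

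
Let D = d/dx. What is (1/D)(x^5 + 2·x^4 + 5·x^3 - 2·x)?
\frac{x^{6}}{6} + \frac{2 x^{5}}{5} + \frac{5 x^{4}}{4} - x^{2}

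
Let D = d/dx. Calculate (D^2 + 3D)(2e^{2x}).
20 e^{2 x}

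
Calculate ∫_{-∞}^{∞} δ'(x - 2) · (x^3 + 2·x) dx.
-14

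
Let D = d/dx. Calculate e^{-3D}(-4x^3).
- 4 x^{3} + 36 x^{2} - 108 x + 108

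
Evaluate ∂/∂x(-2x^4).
- 8 x^{3}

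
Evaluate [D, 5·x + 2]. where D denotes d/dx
5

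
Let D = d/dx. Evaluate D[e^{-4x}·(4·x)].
4 \left(1 - 4 x\right) e^{- 4 x}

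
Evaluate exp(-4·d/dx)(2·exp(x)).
2 e^{x - 4}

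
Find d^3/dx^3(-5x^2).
0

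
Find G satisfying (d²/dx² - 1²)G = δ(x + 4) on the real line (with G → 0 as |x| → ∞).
-\frac{e^{-|x + 4|}}{2}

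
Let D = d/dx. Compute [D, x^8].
8 x^{7}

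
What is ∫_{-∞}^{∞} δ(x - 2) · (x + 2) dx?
4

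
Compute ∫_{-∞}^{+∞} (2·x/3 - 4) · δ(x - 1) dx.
- \frac{10}{3}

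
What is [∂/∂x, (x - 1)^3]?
3 \left(x - 1\right)^{2}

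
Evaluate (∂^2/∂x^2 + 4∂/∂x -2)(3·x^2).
- 6 x^{2} + 24 x + 6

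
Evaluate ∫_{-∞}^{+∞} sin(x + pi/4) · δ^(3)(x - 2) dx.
\cos{\left(\frac{\pi}{4} + 2 \right)}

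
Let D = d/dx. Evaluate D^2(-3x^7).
- 126 x^{5}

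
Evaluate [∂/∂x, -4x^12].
- 48 x^{11}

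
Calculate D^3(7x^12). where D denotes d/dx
9240 x^{9}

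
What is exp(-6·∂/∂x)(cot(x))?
\cot{\left(x - 6 \right)}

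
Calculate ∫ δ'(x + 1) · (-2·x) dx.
2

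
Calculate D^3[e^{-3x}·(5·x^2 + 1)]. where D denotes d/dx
9 \left(- 15 x^{2} + 30 x - 13\right) e^{- 3 x}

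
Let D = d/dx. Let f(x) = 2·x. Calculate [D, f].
2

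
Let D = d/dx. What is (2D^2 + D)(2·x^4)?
8 x^{2} \left(x + 6\right)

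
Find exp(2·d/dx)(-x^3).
- x^{3} - 6 x^{2} - 12 x - 8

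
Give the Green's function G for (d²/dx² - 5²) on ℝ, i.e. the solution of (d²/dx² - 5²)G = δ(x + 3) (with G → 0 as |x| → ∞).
-\frac{e^{-5|x + 3|}}{10}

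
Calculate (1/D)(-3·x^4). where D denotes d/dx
- \frac{3 x^{5}}{5}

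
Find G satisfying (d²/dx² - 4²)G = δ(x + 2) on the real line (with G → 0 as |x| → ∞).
-\frac{e^{-4|x + 2|}}{8}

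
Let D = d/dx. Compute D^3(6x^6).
720 x^{3}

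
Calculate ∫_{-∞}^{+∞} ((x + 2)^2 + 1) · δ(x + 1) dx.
2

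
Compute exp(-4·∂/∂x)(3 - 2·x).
11 - 2 x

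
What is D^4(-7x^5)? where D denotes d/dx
- 840 x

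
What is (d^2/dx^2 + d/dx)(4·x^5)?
20 x^{3} \left(x + 4\right)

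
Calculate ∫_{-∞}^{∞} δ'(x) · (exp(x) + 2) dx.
-1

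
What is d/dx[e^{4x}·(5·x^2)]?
10 x \left(2 x + 1\right) e^{4 x}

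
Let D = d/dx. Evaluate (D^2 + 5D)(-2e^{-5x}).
0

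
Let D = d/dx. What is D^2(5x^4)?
60 x^{2}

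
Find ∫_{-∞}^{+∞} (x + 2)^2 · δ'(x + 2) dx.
0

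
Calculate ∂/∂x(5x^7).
35 x^{6}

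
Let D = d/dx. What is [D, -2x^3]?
- 6 x^{2}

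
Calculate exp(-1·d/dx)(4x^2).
4 x^{2} - 8 x + 4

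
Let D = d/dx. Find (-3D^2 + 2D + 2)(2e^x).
2 e^{x}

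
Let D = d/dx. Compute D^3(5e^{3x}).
135 e^{3 x}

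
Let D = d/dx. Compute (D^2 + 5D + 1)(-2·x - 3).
- 2 x - 13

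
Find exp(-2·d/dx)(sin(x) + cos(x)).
\sqrt{2} \cos{\left(- x + \frac{\pi}{4} + 2 \right)}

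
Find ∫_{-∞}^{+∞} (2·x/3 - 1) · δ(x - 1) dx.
- \frac{1}{3}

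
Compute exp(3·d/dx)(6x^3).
6 x^{3} + 54 x^{2} + 162 x + 162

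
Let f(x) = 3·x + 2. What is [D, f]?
3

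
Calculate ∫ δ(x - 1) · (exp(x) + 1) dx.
1 + e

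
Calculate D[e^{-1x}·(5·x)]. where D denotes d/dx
5 \left(1 - x\right) e^{- x}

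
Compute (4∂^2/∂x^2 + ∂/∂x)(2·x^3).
6 x \left(x + 8\right)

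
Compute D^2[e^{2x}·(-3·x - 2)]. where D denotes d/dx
\left(- 12 x - 20\right) e^{2 x}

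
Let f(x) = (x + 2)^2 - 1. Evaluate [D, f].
2 x + 4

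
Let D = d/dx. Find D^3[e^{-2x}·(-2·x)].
8 \left(2 x - 3\right) e^{- 2 x}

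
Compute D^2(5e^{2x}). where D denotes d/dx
20 e^{2 x}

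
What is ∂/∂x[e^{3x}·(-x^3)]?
3 x^{2} \left(- x - 1\right) e^{3 x}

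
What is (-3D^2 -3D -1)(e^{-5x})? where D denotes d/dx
- 61 e^{- 5 x}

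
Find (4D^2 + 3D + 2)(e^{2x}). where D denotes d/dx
24 e^{2 x}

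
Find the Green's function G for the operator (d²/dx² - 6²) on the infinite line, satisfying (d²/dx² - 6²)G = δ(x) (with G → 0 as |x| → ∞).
-\frac{e^{-6|x|}}{12}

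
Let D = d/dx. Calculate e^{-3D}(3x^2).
3 x^{2} - 18 x + 27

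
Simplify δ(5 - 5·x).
\frac{\delta(x - 1)}{5}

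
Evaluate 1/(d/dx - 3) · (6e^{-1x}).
- \frac{3 e^{- x}}{2}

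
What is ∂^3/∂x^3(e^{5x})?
125 e^{5 x}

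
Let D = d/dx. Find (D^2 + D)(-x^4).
4 x^{2} \left(- x - 3\right)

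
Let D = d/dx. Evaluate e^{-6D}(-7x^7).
- 7 x^{7} + 294 x^{6} - 5292 x^{5} + 52920 x^{4} - 317520 x^{3} + 1143072 x^{2} - 2286144 x + 1959552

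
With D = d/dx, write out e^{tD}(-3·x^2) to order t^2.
- 3 t^{2} - 6 t x - 3 x^{2}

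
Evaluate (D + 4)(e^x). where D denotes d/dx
5 e^{x}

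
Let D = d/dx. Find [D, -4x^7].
- 28 x^{6}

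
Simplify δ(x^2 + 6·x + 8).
\frac{\delta(x + 2) + \delta(x + 4)}{2}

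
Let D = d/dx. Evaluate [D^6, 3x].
18D^{5}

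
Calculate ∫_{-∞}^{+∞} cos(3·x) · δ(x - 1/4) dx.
\cos{\left(\frac{3}{4} \right)}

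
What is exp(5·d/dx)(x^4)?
x^{4} + 20 x^{3} + 150 x^{2} + 500 x + 625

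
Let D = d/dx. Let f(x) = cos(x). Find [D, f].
- \sin{\left(x \right)}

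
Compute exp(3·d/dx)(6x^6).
6 x^{6} + 108 x^{5} + 810 x^{4} + 3240 x^{3} + 7290 x^{2} + 8748 x + 4374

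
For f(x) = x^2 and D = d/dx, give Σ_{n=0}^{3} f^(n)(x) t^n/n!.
t^{2} + 2 t x + x^{2}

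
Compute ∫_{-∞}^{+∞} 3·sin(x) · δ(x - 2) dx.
3 \sin{\left(2 \right)}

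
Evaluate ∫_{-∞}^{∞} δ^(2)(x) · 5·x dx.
0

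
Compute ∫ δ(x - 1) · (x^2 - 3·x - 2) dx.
-4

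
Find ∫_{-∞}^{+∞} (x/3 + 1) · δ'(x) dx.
- \frac{1}{3}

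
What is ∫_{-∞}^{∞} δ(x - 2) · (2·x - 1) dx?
3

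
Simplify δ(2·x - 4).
\frac{\delta(x - 2)}{2}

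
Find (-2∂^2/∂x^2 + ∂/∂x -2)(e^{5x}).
- 47 e^{5 x}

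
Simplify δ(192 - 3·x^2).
\frac{\delta(x - 8) + \delta(x + 8)}{48}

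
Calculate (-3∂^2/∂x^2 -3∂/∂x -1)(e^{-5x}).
- 61 e^{- 5 x}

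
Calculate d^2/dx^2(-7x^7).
- 294 x^{5}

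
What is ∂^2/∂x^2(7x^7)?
294 x^{5}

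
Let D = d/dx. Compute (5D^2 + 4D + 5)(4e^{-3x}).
152 e^{- 3 x}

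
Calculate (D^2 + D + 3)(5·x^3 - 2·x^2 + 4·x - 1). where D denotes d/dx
15 x^{3} + 9 x^{2} + 38 x - 3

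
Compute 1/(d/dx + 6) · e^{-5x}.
e^{- 5 x}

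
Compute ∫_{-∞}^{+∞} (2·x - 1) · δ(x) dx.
-1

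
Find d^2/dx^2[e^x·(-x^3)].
- x \left(x^{2} + 6 x + 6\right) e^{x}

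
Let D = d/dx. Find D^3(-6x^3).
-36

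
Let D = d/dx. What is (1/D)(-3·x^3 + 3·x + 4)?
- \frac{3 x^{4}}{4} + \frac{3 x^{2}}{2} + 4 x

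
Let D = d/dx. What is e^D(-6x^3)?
- 6 x^{3} - 18 x^{2} - 18 x - 6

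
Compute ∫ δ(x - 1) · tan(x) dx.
\tan{\left(1 \right)}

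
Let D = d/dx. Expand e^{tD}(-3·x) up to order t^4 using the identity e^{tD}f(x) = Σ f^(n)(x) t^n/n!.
- 3 t - 3 x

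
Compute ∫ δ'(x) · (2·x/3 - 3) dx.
- \frac{2}{3}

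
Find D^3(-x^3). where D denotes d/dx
-6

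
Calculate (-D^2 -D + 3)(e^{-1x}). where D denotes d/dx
3 e^{- x}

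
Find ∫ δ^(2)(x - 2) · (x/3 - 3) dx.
0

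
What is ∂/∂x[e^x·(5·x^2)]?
5 x \left(x + 2\right) e^{x}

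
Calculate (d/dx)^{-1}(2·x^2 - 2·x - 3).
\frac{2 x^{3}}{3} - x^{2} - 3 x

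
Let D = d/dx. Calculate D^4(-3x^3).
0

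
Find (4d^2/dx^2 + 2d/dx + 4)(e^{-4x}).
60 e^{- 4 x}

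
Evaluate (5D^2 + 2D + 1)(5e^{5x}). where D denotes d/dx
680 e^{5 x}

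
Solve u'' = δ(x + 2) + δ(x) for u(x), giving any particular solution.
\frac{|x + 2|}{2} + \frac{|x|}{2}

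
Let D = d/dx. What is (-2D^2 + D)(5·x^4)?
20 x^{2} \left(x - 6\right)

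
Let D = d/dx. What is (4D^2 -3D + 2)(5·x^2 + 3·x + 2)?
10 x^{2} - 24 x + 35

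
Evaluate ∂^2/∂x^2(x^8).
56 x^{6}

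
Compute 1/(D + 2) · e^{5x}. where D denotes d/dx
\frac{e^{5 x}}{7}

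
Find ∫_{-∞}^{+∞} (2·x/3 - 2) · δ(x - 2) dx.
- \frac{2}{3}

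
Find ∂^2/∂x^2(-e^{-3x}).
- 9 e^{- 3 x}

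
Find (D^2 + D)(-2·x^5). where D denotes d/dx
10 x^{3} \left(- x - 4\right)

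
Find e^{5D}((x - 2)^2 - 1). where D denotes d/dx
x^{2} + 6 x + 8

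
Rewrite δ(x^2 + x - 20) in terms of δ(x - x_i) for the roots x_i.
\frac{\delta(x + 5) + \delta(x - 4)}{9}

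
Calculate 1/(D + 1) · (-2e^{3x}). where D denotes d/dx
- \frac{e^{3 x}}{2}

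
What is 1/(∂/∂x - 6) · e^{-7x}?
- \frac{e^{- 7 x}}{13}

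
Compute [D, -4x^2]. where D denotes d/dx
- 8 x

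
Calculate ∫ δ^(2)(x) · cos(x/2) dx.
- \frac{1}{4}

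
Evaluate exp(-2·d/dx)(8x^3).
8 x^{3} - 48 x^{2} + 96 x - 64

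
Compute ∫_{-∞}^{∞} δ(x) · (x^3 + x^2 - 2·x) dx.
0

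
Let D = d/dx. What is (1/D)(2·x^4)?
\frac{2 x^{5}}{5}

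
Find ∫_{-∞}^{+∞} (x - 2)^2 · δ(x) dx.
4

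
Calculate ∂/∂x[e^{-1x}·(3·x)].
3 \left(1 - x\right) e^{- x}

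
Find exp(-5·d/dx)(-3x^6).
- 3 x^{6} + 90 x^{5} - 1125 x^{4} + 7500 x^{3} - 28125 x^{2} + 56250 x - 46875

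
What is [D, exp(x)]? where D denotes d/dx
e^{x}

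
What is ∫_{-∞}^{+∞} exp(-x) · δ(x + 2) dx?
e^{2}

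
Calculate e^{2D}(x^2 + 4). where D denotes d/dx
x^{2} + 4 x + 8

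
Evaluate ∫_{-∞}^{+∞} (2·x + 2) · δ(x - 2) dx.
6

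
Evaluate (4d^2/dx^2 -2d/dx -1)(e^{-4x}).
71 e^{- 4 x}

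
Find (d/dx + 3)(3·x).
9 x + 3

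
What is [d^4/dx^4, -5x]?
-20\frac{d^{3}}{dx^{3}}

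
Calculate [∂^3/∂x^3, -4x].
-12\frac{d^{2}}{dx^{2}}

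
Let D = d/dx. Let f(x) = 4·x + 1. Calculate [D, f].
4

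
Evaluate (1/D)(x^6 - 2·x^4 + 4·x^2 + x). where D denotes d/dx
\frac{x^{7}}{7} - \frac{2 x^{5}}{5} + \frac{4 x^{3}}{3} + \frac{x^{2}}{2}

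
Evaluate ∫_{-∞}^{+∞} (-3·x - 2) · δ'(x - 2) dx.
3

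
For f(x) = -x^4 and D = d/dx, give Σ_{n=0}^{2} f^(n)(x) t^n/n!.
x^{2} \left(- 6 t^{2} - 4 t x - x^{2}\right)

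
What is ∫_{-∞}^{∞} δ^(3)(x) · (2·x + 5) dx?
0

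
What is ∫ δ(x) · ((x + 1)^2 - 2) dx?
-1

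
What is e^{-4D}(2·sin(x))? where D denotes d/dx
2 \sin{\left(x - 4 \right)}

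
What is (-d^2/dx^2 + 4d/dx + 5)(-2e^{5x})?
0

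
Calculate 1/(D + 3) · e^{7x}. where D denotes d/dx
\frac{e^{7 x}}{10}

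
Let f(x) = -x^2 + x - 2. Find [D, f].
1 - 2 x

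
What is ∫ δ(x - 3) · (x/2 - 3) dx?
- \frac{3}{2}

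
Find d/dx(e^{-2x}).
- 2 e^{- 2 x}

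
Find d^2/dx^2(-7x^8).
- 392 x^{6}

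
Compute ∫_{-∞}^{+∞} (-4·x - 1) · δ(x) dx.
-1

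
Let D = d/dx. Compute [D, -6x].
-6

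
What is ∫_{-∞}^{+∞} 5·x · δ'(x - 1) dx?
-5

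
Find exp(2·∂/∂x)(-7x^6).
- 7 x^{6} - 84 x^{5} - 420 x^{4} - 1120 x^{3} - 1680 x^{2} - 1344 x - 448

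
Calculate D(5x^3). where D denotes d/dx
15 x^{2}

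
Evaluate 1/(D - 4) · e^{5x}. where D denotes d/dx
e^{5 x}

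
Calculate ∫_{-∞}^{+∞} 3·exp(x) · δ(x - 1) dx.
3 e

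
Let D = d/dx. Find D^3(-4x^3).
-24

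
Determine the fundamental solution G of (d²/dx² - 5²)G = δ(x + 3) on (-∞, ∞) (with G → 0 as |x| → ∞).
-\frac{e^{-5|x + 3|}}{10}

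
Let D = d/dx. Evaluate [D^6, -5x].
-30D^{5}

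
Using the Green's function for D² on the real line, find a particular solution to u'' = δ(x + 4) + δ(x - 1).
\frac{|x + 4|}{2} + \frac{|x - 1|}{2}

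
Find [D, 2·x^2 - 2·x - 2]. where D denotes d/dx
4 x - 2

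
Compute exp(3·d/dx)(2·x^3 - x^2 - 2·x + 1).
2 x^{3} + 17 x^{2} + 46 x + 40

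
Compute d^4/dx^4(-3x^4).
-72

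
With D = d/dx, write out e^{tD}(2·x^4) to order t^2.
2 x^{2} \left(6 t^{2} + 4 t x + x^{2}\right)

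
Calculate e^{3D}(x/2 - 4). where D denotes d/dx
\frac{x}{2} - \frac{5}{2}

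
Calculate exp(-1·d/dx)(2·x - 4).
2 x - 6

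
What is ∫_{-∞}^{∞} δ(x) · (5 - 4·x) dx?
5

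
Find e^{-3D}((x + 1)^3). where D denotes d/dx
x^{3} - 6 x^{2} + 12 x - 8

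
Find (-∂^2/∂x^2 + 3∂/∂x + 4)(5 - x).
17 - 4 x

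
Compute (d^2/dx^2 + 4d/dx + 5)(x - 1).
5 x - 1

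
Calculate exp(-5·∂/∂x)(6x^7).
6 x^{7} - 210 x^{6} + 3150 x^{5} - 26250 x^{4} + 131250 x^{3} - 393750 x^{2} + 656250 x - 468750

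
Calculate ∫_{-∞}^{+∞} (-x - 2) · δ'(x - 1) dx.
1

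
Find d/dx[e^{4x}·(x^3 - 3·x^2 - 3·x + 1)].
\left(4 x^{3} - 9 x^{2} - 18 x + 1\right) e^{4 x}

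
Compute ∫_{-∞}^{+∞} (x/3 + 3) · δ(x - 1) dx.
\frac{10}{3}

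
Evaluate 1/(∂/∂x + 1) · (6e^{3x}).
\frac{3 e^{3 x}}{2}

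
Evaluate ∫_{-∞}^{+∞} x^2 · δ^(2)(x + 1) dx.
2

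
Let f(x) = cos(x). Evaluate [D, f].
- \sin{\left(x \right)}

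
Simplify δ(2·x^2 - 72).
\frac{\delta(x - 6) + \delta(x + 6)}{24}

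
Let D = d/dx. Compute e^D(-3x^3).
- 3 x^{3} - 9 x^{2} - 9 x - 3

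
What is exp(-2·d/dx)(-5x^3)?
- 5 x^{3} + 30 x^{2} - 60 x + 40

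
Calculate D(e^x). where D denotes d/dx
e^{x}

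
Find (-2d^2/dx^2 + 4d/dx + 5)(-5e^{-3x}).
125 e^{- 3 x}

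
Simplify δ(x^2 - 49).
\frac{\delta(x - 7) + \delta(x + 7)}{14}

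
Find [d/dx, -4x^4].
- 16 x^{3}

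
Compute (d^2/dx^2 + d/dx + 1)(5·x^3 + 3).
5 x^{3} + 15 x^{2} + 30 x + 3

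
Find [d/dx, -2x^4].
- 8 x^{3}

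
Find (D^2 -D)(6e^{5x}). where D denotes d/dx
120 e^{5 x}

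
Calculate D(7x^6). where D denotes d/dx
42 x^{5}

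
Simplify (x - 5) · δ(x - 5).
0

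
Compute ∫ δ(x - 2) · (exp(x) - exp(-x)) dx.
2 \sinh{\left(2 \right)}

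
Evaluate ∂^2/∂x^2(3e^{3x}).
27 e^{3 x}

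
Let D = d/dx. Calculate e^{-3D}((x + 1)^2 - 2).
x^{2} - 4 x + 2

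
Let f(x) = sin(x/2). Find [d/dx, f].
\frac{\cos{\left(\frac{x}{2} \right)}}{2}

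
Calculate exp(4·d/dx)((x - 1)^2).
x^{2} + 6 x + 9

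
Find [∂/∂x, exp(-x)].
- e^{- x}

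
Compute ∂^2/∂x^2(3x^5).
60 x^{3}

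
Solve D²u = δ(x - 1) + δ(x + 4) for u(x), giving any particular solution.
\frac{|x - 1|}{2} + \frac{|x + 4|}{2}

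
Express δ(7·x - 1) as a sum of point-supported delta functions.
\frac{\delta(x - 1/7)}{7}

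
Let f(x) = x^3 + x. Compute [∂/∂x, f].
3 x^{2} + 1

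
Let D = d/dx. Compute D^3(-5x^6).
- 600 x^{3}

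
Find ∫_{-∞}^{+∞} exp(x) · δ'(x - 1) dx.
- e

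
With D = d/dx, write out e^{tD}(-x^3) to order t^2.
x \left(- 3 t^{2} - 3 t x - x^{2}\right)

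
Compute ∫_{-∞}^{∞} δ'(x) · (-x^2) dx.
0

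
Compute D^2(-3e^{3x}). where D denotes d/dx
- 27 e^{3 x}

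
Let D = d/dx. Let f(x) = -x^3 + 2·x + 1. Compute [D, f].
2 - 3 x^{2}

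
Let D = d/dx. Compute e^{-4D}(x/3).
\frac{x}{3} - \frac{4}{3}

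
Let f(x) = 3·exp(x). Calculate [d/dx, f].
3 e^{x}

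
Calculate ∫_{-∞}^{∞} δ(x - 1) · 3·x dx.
3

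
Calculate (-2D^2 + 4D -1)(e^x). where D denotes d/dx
e^{x}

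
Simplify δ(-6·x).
\frac{\delta(x)}{6}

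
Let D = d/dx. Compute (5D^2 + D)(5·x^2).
10 x + 50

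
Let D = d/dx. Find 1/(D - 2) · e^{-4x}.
- \frac{e^{- 4 x}}{6}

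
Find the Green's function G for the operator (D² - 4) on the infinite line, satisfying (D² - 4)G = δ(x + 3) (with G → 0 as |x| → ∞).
-\frac{e^{-2|x + 3|}}{4}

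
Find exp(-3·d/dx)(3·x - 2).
3 x - 11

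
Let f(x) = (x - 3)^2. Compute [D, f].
2 x - 6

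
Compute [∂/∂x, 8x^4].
32 x^{3}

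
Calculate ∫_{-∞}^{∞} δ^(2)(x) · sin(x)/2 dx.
0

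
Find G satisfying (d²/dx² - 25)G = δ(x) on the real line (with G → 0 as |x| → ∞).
-\frac{e^{-5|x|}}{10}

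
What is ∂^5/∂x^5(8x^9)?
120960 x^{4}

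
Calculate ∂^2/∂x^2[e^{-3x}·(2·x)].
6 \left(3 x - 2\right) e^{- 3 x}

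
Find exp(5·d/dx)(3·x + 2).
3 x + 17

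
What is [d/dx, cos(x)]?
- \sin{\left(x \right)}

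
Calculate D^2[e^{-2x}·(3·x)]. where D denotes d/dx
12 \left(x - 1\right) e^{- 2 x}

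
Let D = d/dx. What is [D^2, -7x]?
-14D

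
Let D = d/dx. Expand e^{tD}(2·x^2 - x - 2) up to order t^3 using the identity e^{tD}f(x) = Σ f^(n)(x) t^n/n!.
2 t^{2} + t \left(4 x - 1\right) + 2 x^{2} - x - 2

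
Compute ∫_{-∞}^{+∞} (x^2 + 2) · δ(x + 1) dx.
3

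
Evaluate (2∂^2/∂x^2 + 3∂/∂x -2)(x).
3 - 2 x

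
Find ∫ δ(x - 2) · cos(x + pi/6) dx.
\cos{\left(\frac{\pi}{6} + 2 \right)}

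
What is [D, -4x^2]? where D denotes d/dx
- 8 x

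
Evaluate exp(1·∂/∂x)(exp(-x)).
e^{- x - 1}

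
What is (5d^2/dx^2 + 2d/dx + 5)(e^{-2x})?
21 e^{- 2 x}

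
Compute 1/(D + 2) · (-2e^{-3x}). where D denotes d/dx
2 e^{- 3 x}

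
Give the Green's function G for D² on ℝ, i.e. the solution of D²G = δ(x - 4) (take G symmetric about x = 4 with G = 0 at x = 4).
\frac{|x - 4|}{2}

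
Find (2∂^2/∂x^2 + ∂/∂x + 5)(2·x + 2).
10 x + 12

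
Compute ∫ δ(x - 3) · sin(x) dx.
\sin{\left(3 \right)}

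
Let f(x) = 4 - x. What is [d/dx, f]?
-1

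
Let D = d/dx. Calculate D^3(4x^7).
840 x^{4}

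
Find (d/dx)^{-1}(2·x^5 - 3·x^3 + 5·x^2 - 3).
\frac{x^{6}}{3} - \frac{3 x^{4}}{4} + \frac{5 x^{3}}{3} - 3 x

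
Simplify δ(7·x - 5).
\frac{\delta(x - 5/7)}{7}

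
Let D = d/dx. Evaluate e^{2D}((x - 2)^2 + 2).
x^{2} + 2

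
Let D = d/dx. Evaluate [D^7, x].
7D^{6}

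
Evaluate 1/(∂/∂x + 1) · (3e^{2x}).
e^{2 x}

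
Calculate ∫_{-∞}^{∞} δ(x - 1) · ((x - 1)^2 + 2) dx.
2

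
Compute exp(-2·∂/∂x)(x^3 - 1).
x^{3} - 6 x^{2} + 12 x - 9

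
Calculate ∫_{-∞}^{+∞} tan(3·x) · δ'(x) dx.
-3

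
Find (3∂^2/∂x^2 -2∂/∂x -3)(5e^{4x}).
185 e^{4 x}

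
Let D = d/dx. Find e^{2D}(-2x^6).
- 2 x^{6} - 24 x^{5} - 120 x^{4} - 320 x^{3} - 480 x^{2} - 384 x - 128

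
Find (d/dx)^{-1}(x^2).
\frac{x^{3}}{3}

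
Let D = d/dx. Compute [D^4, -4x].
-16D^{3}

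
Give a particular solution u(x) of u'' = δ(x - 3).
\frac{|x - 3|}{2}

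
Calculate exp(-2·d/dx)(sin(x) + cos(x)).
\sqrt{2} \cos{\left(- x + \frac{\pi}{4} + 2 \right)}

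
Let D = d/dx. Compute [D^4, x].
4D^{3}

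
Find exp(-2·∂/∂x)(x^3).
x^{3} - 6 x^{2} + 12 x - 8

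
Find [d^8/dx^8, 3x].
24\frac{d^{7}}{dx^{7}}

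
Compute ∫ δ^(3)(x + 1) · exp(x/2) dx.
- \frac{1}{8 e^{\frac{1}{2}}}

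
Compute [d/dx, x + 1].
1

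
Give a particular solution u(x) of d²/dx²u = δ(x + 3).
\frac{|x + 3|}{2}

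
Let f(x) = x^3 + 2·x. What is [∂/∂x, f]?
3 x^{2} + 2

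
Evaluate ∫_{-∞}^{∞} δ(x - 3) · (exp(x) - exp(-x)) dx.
2 \sinh{\left(3 \right)}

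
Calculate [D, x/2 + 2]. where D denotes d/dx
\frac{1}{2}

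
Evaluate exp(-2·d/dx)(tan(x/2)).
\tan{\left(\frac{x}{2} - 1 \right)}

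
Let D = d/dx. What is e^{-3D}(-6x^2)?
- 6 x^{2} + 36 x - 54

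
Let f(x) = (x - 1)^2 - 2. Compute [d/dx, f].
2 x - 2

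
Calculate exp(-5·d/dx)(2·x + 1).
2 x - 9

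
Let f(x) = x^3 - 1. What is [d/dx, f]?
3 x^{2}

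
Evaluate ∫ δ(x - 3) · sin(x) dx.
\sin{\left(3 \right)}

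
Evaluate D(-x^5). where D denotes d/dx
- 5 x^{4}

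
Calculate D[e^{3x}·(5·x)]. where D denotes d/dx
\left(15 x + 5\right) e^{3 x}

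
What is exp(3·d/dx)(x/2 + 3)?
\frac{x}{2} + \frac{9}{2}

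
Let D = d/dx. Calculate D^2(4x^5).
80 x^{3}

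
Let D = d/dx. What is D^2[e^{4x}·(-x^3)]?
- 2 x \left(8 x^{2} + 12 x + 3\right) e^{4 x}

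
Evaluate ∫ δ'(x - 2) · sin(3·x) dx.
- 3 \cos{\left(6 \right)}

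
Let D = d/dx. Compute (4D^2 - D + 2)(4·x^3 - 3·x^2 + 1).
8 x^{3} - 18 x^{2} + 102 x - 22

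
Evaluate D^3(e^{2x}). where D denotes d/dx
8 e^{2 x}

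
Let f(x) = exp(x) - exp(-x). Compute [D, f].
2 \cosh{\left(x \right)}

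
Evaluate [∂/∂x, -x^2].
- 2 x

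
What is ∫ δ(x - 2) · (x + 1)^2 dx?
9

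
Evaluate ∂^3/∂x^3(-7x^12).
- 9240 x^{9}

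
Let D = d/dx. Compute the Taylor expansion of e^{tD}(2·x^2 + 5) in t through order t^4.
2 t^{2} + 4 t x + 2 x^{2} + 5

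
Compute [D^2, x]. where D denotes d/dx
2D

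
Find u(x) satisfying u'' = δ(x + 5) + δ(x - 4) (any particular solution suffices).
\frac{|x + 5|}{2} + \frac{|x - 4|}{2}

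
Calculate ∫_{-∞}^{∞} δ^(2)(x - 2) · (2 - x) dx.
0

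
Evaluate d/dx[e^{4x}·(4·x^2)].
8 x \left(2 x + 1\right) e^{4 x}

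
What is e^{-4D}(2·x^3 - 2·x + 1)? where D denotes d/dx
2 x^{3} - 24 x^{2} + 94 x - 119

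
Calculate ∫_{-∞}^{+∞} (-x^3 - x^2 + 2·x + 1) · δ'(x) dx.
-2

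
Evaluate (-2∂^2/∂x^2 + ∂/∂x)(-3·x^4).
12 x^{2} \left(6 - x\right)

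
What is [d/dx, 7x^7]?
49 x^{6}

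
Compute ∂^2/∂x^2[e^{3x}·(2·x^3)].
6 x \left(3 x^{2} + 6 x + 2\right) e^{3 x}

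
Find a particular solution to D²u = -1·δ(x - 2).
-\frac{|x - 2|}{2}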